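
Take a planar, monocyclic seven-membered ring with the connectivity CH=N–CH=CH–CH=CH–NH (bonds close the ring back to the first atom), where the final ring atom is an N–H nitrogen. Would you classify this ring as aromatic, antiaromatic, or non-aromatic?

Antiaromatic

Every ring atom contributes a p orbital perpendicular to the ring (every atom in a ring double bond is sp² and brings one electron to the p orbital; each =N– nitrogen is pyridine-type (lone pair in the sp² plane, one electron in the p orbital); the pyrrole-type nitrogen donates its lone pair from the p orbital), so the π system is cyclic and fully conjugated.
π-electron count: 3 × 2 = 6 from the double-bond units + 2 from the NH atom = 8.
8 = 4(2); a planar, fully conjugated 4n system is antiaromatic.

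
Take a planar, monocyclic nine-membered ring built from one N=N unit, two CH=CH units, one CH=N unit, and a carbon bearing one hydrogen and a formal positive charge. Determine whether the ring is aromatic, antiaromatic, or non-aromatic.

Antiaromatic

All ring atoms are sp² and supply a p orbital to the ring (every atom in a ring double bond is sp² and brings one electron to the p orbital; each =N– nitrogen is pyridine-type (lone pair in the sp² plane, one electron in the p orbital); the carbocation has an empty p orbital); the conjugation is uninterrupted.
Tallying contributions gives 4 × 2 = 8 from the double-bond units + 0 from the CH(+) atom = 8.
8 is a 4n count (n = 2), so the planar conjugated ring is antiaromatic.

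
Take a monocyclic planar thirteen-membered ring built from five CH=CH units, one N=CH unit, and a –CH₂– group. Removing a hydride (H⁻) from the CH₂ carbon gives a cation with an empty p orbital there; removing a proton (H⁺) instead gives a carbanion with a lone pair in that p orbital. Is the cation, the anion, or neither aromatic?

The anion

In either ion the ring is fully conjugated: every atom, including the new sp² carbon, supplies a p orbital.
Cation: 6 × 2 + 0 = 12 π electrons → 4(3), antiaromatic.
Anion: 6 × 2 + 2 = 14 π electrons → 4(3)+2, aromatic.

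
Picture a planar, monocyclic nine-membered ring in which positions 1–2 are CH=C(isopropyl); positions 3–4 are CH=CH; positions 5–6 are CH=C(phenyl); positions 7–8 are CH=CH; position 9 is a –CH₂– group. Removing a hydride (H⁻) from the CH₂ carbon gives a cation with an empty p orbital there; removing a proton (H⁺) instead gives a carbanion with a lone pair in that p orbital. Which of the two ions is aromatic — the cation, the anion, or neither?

The anion

Once that carbon is sp², every ring atom has a p orbital and both ions are fully conjugated.
Cation: 4 × 2 + 0 = 8 π electrons → 4(2), antiaromatic.
Anion: 4 × 2 + 2 = 10 π electrons → 4(2)+2, aromatic.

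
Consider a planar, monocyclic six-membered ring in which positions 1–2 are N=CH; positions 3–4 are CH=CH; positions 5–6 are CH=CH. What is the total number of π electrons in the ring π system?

Check conjugation: every atom in a ring double bond is sp² and brings one electron to the p orbital; each sp² =N– keeps its lone pair in-plane and puts one electron into the π system — every position has a p orbital, so the cyclic π system is continuous.
Tallying contributions gives 3 × 2 = 6 from the 3 double-bond units.

6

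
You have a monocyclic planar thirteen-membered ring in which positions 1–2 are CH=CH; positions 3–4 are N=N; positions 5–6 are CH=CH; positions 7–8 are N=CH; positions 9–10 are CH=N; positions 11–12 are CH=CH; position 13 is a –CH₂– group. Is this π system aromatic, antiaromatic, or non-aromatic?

At the CH2 position, the tetrahedral CH₂ carbon is sp³ and has no p orbital in the ring π system; the ring's p-orbital overlap is broken there.
Without a continuous loop of overlapping p orbitals the Hückel electron count never comes into play.

Non-aromatic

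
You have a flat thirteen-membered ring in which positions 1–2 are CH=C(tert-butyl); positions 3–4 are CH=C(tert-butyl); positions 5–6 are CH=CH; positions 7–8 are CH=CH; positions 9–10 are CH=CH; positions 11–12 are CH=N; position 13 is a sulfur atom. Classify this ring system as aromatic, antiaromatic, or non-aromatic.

Aromatic

Check conjugation: the double-bond atoms are sp², each contributing one p electron; the doubly-bonded nitrogens are pyridine-type — their lone pairs lie in the ring plane, leaving one electron in the p orbital; the sulfur donates one lone pair from its p orbital — every position has a p orbital, so the cyclic π system is continuous.
Adding the contributions, 6 × 2 = 12 from the double-bond units + 2 from the S atom = 14.
14 = 4(3) + 2, which satisfies Hückel's 4n+2 rule.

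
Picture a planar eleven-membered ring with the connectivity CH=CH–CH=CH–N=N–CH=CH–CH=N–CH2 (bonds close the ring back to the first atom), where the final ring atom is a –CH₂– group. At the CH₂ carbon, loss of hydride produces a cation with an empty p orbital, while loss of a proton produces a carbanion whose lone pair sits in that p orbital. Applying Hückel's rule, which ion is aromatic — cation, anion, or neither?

The cation

In both ions every ring atom is sp² and contributes a p orbital, so both rings are fully conjugated.
Cation: 5 × 2 + 0 = 10 π electrons → 4(2)+2, aromatic.
Anion: 5 × 2 + 2 = 12 π electrons → 4(3), antiaromatic.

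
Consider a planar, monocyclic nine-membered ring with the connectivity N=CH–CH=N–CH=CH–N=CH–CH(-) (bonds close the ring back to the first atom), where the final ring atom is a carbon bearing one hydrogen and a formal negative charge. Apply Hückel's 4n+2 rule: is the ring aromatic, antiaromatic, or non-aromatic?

The p orbitals form a continuous loop: each doubly-bonded ring atom is sp² with one p-orbital electron; the doubly-bonded nitrogens are pyridine-type — their lone pairs lie in the ring plane, leaving one electron in the p orbital; the carbanion's lone pair occupies the p orbital. The ring is fully conjugated.
Tallying contributions gives 4 × 2 = 8 from the double-bond units + 2 from the CH(-) atom = 10.
With 10 π electrons (n = 2), the Hückel 4n+2 condition holds.

Aromatic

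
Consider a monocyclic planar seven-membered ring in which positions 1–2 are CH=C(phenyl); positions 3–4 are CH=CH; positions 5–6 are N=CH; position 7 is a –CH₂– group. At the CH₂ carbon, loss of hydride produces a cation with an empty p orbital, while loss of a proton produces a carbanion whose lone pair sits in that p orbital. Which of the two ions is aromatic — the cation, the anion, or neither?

The cation

Once that carbon is sp², every ring atom has a p orbital and both ions are fully conjugated.
Cation: 3 × 2 + 0 = 6 π electrons → 4(1)+2, aromatic.
Anion: 3 × 2 + 2 = 8 π electrons → 4(2), antiaromatic.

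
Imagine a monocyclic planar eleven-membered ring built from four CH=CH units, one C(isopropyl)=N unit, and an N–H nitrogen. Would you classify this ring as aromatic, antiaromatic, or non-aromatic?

Antiaromatic

Every ring atom contributes a p orbital perpendicular to the ring (every atom in a ring double bond is sp² and brings one electron to the p orbital; the doubly-bonded nitrogens are pyridine-type — their lone pairs lie in the ring plane, leaving one electron in the p orbital; the pyrrole-type nitrogen donates its lone pair from the p orbital), so the π system is cyclic and fully conjugated.
Adding the contributions, 5 × 2 = 10 from the double-bond units + 2 from the NH atom = 12.
12 = 4(3); a planar, fully conjugated 4n system is antiaromatic.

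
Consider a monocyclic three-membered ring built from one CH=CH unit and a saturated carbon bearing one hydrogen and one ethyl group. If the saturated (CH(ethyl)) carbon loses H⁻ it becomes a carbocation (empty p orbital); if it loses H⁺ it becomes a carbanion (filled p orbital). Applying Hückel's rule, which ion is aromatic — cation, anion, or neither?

The cation

Both ions have a continuous loop of p orbitals — each ring atom is sp².
Cation: 1 × 2 + 0 = 2 π electrons → 4(0)+2, aromatic.
Anion: 1 × 2 + 2 = 4 π electrons → 4(1), antiaromatic.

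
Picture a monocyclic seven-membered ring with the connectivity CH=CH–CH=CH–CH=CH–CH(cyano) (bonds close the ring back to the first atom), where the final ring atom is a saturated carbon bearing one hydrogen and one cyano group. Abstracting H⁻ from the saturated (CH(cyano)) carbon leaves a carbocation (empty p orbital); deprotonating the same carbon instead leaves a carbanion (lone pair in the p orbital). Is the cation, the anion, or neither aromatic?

The cation

In both ions every ring atom is sp² and contributes a p orbital, so both rings are fully conjugated.
Cation: 3 × 2 + 0 = 6 π electrons → 4(1)+2, aromatic.
Anion: 3 × 2 + 2 = 8 π electrons → 4(2), antiaromatic.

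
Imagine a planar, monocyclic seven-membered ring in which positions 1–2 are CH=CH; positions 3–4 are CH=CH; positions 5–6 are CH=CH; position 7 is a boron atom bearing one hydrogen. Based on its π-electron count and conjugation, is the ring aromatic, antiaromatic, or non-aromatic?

The p orbitals form a continuous loop: every atom in a ring double bond is sp² and brings one electron to the p orbital; the boron has an empty p orbital. The ring is fully conjugated.
Adding the contributions, 3 × 2 = 6 from the double-bond units + 0 from the BH atom = 6.
That gives a 4n+2 count (6, n = 1).

Aromatic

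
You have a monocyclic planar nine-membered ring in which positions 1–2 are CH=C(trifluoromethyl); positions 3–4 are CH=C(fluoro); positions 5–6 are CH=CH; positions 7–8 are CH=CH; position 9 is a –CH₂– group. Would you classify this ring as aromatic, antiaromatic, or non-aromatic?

The CH2 carbon is saturated: the tetrahedral CH₂ carbon is sp³ and has no p orbital in the ring π system. Conjugation is not continuous around the ring.
Hückel's rule only applies to fully conjugated rings, so this one is simply non-aromatic.

Non-aromatic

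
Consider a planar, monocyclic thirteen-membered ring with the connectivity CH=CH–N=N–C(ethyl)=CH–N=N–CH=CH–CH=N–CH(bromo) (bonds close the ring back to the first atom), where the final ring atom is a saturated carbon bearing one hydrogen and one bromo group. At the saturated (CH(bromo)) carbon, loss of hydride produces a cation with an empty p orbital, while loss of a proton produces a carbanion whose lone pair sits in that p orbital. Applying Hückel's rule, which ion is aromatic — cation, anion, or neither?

The anion

Once that carbon is sp², every ring atom has a p orbital and both ions are fully conjugated.
Cation: 6 × 2 + 0 = 12 π electrons → 4(3), antiaromatic.
Anion: 6 × 2 + 2 = 14 π electrons → 4(3)+2, aromatic.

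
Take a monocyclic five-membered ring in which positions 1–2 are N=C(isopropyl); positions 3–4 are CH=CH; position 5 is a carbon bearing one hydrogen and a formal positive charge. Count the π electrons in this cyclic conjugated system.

All ring atoms are sp² and supply a p orbital to the ring (every atom in a ring double bond is sp² and brings one electron to the p orbital; the doubly-bonded nitrogens are pyridine-type — their lone pairs lie in the ring plane, leaving one electron in the p orbital; the carbocation has an empty p orbital); the conjugation is uninterrupted.
Adding the contributions, 2 × 2 = 4 from the double-bond units + 0 from the CH(+) atom = 4.

4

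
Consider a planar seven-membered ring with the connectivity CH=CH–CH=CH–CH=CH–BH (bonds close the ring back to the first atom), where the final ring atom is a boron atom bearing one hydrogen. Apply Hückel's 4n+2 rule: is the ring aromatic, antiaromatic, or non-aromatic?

Aromatic

Every ring atom contributes a p orbital perpendicular to the ring (every atom in a ring double bond is sp² and brings one electron to the p orbital; the boron has an empty p orbital), so the π system is cyclic and fully conjugated.
π-electron count: 3 × 2 = 6 from the double-bond units + 0 from the BH atom = 6.
Since 6 = 4·1 + 2, the ring meets the 4n+2 criterion.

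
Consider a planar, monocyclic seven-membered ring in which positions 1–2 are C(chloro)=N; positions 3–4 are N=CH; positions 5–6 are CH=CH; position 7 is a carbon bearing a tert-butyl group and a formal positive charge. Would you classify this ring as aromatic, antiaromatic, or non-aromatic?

The p orbitals form a continuous loop: the double-bond atoms are sp², each contributing one p electron; the doubly-bonded nitrogens are pyridine-type — their lone pairs lie in the ring plane, leaving one electron in the p orbital; the carbocation has an empty p orbital. The ring is fully conjugated.
Tallying contributions gives 3 × 2 = 6 from the double-bond units + 0 from the C(tert-butyl)(+) atom = 6.
That gives a 4n+2 count (6, n = 1).

Aromatic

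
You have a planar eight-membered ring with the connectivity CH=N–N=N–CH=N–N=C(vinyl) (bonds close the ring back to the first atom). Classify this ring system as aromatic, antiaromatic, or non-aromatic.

Check conjugation: the double-bond atoms are sp², each contributing one p electron; the doubly-bonded nitrogens are pyridine-type — their lone pairs lie in the ring plane, leaving one electron in the p orbital — every position has a p orbital, so the cyclic π system is continuous.
Adding the contributions, 4 × 2 = 8 from the 4 double-bond units.
With 8 = 4·2 π electrons, Hückel's rule classifies the planar ring as antiaromatic.

Antiaromatic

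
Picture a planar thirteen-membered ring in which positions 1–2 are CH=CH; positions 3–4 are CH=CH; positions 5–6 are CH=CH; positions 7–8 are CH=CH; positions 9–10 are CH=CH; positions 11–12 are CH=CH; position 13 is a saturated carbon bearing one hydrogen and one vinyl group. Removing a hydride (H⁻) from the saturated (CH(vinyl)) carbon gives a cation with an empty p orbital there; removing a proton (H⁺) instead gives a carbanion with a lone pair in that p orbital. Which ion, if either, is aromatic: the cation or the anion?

Once that carbon is sp², every ring atom has a p orbital and both ions are fully conjugated.
Cation: 6 × 2 + 0 = 12 π electrons → 4(3), antiaromatic.
Anion: 6 × 2 + 2 = 14 π electrons → 4(3)+2, aromatic.

The anion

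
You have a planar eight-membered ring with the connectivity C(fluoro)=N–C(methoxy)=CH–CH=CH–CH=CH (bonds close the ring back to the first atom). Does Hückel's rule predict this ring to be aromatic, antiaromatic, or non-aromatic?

Every ring atom contributes a p orbital perpendicular to the ring (every atom in a ring double bond is sp² and brings one electron to the p orbital; each sp² =N– keeps its lone pair in-plane and puts one electron into the π system), so the π system is cyclic and fully conjugated.
Counting π electrons: 4 × 2 = 8 from the 4 double-bond units.
With 8 = 4·2 π electrons, Hückel's rule classifies the planar ring as antiaromatic.

Antiaromatic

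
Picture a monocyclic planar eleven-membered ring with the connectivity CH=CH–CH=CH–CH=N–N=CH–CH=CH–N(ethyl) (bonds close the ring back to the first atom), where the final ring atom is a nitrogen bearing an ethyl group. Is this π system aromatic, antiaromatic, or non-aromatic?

Check conjugation: every atom in a ring double bond is sp² and brings one electron to the p orbital; each sp² =N– keeps its lone pair in-plane and puts one electron into the π system; the pyrrole-type nitrogen donates its lone pair from the p orbital — every position has a p orbital, so the cyclic π system is continuous.
Tallying contributions gives 5 × 2 = 10 from the double-bond units + 2 from the N(ethyl) atom = 12.
With 12 = 4·3 π electrons, Hückel's rule classifies the planar ring as antiaromatic.

Antiaromatic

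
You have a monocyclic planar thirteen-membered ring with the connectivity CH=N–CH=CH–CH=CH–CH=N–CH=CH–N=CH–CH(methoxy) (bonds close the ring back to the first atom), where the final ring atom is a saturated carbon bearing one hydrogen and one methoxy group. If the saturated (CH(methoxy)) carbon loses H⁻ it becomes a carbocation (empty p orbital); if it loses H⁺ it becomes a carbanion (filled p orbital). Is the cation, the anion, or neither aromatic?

The anion

Both ions have a continuous loop of p orbitals — each ring atom is sp².
Cation: 6 × 2 + 0 = 12 π electrons → 4(3), antiaromatic.
Anion: 6 × 2 + 2 = 14 π electrons → 4(3)+2, aromatic.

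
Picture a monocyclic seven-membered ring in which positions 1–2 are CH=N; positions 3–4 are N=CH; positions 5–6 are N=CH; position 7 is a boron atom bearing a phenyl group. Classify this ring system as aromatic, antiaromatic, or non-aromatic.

Aromatic

Check conjugation: every atom in a ring double bond is sp² and brings one electron to the p orbital; each =N– nitrogen is pyridine-type (lone pair in the sp² plane, one electron in the p orbital); the boron has an empty p orbital — every position has a p orbital, so the cyclic π system is continuous.
π-electron count: 3 × 2 = 6 from the double-bond units + 0 from the B(phenyl) atom = 6.
With 6 π electrons (n = 1), the Hückel 4n+2 condition holds.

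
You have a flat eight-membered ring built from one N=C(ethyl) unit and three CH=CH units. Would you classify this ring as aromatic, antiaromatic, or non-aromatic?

All ring atoms are sp² and supply a p orbital to the ring (every atom in a ring double bond is sp² and brings one electron to the p orbital; each sp² =N– keeps its lone pair in-plane and puts one electron into the π system); the conjugation is uninterrupted.
Adding the contributions, 4 × 2 = 8 from the 4 double-bond units.
8 is a 4n count (n = 2), so the planar conjugated ring is antiaromatic.

Antiaromatic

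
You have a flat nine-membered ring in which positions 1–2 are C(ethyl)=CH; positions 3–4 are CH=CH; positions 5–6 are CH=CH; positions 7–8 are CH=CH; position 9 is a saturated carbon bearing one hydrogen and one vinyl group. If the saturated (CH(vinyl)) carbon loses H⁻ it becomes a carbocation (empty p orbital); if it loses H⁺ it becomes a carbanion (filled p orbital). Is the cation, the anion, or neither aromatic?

Once that carbon is sp², every ring atom has a p orbital and both ions are fully conjugated.
Cation: 4 × 2 + 0 = 8 π electrons → 4(2), antiaromatic.
Anion: 4 × 2 + 2 = 10 π electrons → 4(2)+2, aromatic.

The anion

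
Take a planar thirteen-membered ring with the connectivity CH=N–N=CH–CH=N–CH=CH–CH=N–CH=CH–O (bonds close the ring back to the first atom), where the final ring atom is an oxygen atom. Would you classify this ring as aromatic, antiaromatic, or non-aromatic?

Check conjugation: every atom in a ring double bond is sp² and brings one electron to the p orbital; each =N– nitrogen is pyridine-type (lone pair in the sp² plane, one electron in the p orbital); the oxygen donates one lone pair from its p orbital — every position has a p orbital, so the cyclic π system is continuous.
π-electron count: 6 × 2 = 12 from the double-bond units + 2 from the O atom = 14.
That gives a 4n+2 count (14, n = 3).

Aromatic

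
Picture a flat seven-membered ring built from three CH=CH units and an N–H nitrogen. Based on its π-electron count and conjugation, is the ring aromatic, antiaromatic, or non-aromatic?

Every ring atom contributes a p orbital perpendicular to the ring (the double-bond atoms are sp², each contributing one p electron; the pyrrole-type nitrogen donates its lone pair from the p orbital), so the π system is cyclic and fully conjugated.
Tallying contributions gives 3 × 2 = 6 from the double-bond units + 2 from the NH atom = 8.
A 4n π count (8, n = 2) in a planar conjugated ring means antiaromatic.

Antiaromatic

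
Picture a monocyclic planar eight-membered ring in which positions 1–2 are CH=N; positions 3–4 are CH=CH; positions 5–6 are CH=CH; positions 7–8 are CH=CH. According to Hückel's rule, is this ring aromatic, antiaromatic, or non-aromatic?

Antiaromatic

Every ring atom contributes a p orbital perpendicular to the ring (every atom in a ring double bond is sp² and brings one electron to the p orbital; each sp² =N– keeps its lone pair in-plane and puts one electron into the π system), so the π system is cyclic and fully conjugated.
Adding the contributions, 4 × 2 = 8 from the 4 double-bond units.
8 = 4(2); a planar, fully conjugated 4n system is antiaromatic.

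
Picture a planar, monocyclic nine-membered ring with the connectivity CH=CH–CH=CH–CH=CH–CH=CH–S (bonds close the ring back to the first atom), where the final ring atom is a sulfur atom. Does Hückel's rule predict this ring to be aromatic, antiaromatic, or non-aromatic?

The p orbitals form a continuous loop: every atom in a ring double bond is sp² and brings one electron to the p orbital; the sulfur donates one lone pair from its p orbital. The ring is fully conjugated.
π-electron count: 4 × 2 = 8 from the double-bond units + 2 from the S atom = 10.
Since 10 = 4·2 + 2, the ring meets the 4n+2 criterion.

Aromatic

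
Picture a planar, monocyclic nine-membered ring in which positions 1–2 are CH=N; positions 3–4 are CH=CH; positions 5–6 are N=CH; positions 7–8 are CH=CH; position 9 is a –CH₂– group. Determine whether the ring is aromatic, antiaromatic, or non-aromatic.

Because the tetrahedral CH₂ carbon is sp³ and has no p orbital in the ring π system at the CH2 position, the π system cannot extend all the way around the ring.
Broken conjugation rules out both aromaticity and antiaromaticity.

Non-aromatic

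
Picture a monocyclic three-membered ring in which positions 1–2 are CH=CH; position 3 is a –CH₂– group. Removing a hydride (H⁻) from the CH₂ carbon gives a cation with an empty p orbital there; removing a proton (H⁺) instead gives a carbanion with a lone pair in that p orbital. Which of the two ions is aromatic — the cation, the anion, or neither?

Once that carbon is sp², every ring atom has a p orbital and both ions are fully conjugated.
Cation: 1 × 2 + 0 = 2 π electrons → 4(0)+2, aromatic.
Anion: 1 × 2 + 2 = 4 π electrons → 4(1), antiaromatic.

The cation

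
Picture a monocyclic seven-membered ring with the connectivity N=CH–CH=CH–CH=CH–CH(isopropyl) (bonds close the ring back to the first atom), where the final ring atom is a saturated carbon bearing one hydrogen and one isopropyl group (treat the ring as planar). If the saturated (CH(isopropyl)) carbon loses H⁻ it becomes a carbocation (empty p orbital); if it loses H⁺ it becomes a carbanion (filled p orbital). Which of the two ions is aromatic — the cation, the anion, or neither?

Both ions have a continuous loop of p orbitals — each ring atom is sp².
Cation: 3 × 2 + 0 = 6 π electrons → 4(1)+2, aromatic.
Anion: 3 × 2 + 2 = 8 π electrons → 4(2), antiaromatic.

The cation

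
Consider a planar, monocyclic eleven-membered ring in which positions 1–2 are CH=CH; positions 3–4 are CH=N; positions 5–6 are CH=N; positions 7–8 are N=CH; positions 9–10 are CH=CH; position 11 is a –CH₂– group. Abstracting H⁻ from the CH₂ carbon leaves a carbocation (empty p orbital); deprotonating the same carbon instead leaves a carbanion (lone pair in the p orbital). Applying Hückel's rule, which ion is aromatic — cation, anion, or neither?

In either ion the ring is fully conjugated: every atom, including the new sp² carbon, supplies a p orbital.
Cation: 5 × 2 + 0 = 10 π electrons → 4(2)+2, aromatic.
Anion: 5 × 2 + 2 = 12 π electrons → 4(3), antiaromatic.

The cation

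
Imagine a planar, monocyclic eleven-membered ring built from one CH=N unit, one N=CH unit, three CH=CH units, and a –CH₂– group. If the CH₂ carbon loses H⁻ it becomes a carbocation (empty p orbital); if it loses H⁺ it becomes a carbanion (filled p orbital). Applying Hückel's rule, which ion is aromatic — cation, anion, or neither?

Both ions have a continuous loop of p orbitals — each ring atom is sp².
Cation: 5 × 2 + 0 = 10 π electrons → 4(2)+2, aromatic.
Anion: 5 × 2 + 2 = 12 π electrons → 4(3), antiaromatic.

The cation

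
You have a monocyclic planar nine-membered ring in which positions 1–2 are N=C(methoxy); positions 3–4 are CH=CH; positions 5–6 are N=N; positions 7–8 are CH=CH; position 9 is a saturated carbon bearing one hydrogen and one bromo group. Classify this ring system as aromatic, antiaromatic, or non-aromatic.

At the CH(bromo) position, that saturated carbon is sp³ and has no p orbital in the ring π system; the ring's p-orbital overlap is broken there.
Without a continuous loop of overlapping p orbitals the Hückel electron count never comes into play.

Non-aromatic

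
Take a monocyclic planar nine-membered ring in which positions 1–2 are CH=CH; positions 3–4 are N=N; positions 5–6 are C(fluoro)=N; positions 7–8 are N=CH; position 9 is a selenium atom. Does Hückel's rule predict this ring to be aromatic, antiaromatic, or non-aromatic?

Every ring atom contributes a p orbital perpendicular to the ring (the double-bond atoms are sp², each contributing one p electron; each =N– nitrogen is pyridine-type (lone pair in the sp² plane, one electron in the p orbital); the selenium donates one lone pair from its p orbital), so the π system is cyclic and fully conjugated.
Adding the contributions, 4 × 2 = 8 from the double-bond units + 2 from the Se atom = 10.
That gives a 4n+2 count (10, n = 2).

Aromatic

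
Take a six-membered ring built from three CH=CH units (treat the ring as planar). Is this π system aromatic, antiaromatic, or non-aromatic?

Aromatic

Every ring atom contributes a p orbital perpendicular to the ring (every atom in a ring double bond is sp² and brings one electron to the p orbital), so the π system is cyclic and fully conjugated.
Adding the contributions, 3 × 2 = 6 from the 3 double-bond units.
That gives a 4n+2 count (6, n = 1).
(This ring is benzene.)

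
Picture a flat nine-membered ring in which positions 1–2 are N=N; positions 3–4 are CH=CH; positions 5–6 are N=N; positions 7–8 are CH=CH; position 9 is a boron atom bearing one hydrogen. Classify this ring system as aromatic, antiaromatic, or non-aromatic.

The p orbitals form a continuous loop: each doubly-bonded ring atom is sp² with one p-orbital electron; each =N– nitrogen is pyridine-type (lone pair in the sp² plane, one electron in the p orbital); the boron has an empty p orbital. The ring is fully conjugated.
Tallying contributions gives 4 × 2 = 8 from the double-bond units + 0 from the BH atom = 8.
8 is a 4n count (n = 2), so the planar conjugated ring is antiaromatic.

Antiaromatic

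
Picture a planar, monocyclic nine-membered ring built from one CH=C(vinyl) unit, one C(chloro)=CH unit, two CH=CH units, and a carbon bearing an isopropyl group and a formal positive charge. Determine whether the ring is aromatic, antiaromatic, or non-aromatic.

Antiaromatic

Every ring atom contributes a p orbital perpendicular to the ring (every atom in a ring double bond is sp² and brings one electron to the p orbital; the carbocation has an empty p orbital), so the π system is cyclic and fully conjugated.
Counting π electrons: 4 × 2 = 8 from the double-bond units + 0 from the C(isopropyl)(+) atom = 8.
A 4n π count (8, n = 2) in a planar conjugated ring means antiaromatic.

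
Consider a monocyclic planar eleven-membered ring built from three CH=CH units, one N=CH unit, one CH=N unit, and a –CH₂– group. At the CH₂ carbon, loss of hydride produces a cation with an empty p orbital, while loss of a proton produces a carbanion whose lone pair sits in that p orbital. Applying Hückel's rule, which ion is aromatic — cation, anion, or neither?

The cation

Both ions have a continuous loop of p orbitals — each ring atom is sp².
Cation: 5 × 2 + 0 = 10 π electrons → 4(2)+2, aromatic.
Anion: 5 × 2 + 2 = 12 π electrons → 4(3), antiaromatic.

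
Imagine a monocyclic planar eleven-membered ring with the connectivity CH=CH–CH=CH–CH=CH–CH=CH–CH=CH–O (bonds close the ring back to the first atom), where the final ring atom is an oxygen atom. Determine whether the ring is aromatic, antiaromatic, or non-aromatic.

Antiaromatic

All ring atoms are sp² and supply a p orbital to the ring (the double-bond atoms are sp², each contributing one p electron; the oxygen donates one lone pair from its p orbital); the conjugation is uninterrupted.
Counting π electrons: 5 × 2 = 10 from the double-bond units + 2 from the O atom = 12.
12 = 4(3); a planar, fully conjugated 4n system is antiaromatic.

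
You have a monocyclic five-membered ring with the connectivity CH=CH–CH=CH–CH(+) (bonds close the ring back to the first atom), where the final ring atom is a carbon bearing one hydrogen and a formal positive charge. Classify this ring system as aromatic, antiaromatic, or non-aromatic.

Antiaromatic

The p orbitals form a continuous loop: each doubly-bonded ring atom is sp² with one p-orbital electron; the carbocation has an empty p orbital. The ring is fully conjugated.
Tallying contributions gives 2 × 2 = 4 from the double-bond units + 0 from the CH(+) atom = 4.
4 = 4(1); a planar, fully conjugated 4n system is antiaromatic.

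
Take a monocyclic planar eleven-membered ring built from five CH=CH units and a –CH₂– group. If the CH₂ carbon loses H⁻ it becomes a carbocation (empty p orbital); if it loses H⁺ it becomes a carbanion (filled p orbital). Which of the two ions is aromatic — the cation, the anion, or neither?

The cation

Once that carbon is sp², every ring atom has a p orbital and both ions are fully conjugated.
Cation: 5 × 2 + 0 = 10 π electrons → 4(2)+2, aromatic.
Anion: 5 × 2 + 2 = 12 π electrons → 4(3), antiaromatic.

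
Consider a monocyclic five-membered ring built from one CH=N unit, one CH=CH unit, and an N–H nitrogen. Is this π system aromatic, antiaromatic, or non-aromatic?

Aromatic

Check conjugation: the double-bond atoms are sp², each contributing one p electron; the doubly-bonded nitrogens are pyridine-type — their lone pairs lie in the ring plane, leaving one electron in the p orbital; the pyrrole-type nitrogen donates its lone pair from the p orbital — every position has a p orbital, so the cyclic π system is continuous.
Tallying contributions gives 2 × 2 = 4 from the double-bond units + 2 from the NH atom = 6.
With 6 π electrons (n = 1), the Hückel 4n+2 condition holds.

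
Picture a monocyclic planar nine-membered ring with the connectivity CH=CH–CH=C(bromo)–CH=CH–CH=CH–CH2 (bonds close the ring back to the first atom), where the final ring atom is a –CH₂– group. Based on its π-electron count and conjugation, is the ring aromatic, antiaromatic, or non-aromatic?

Non-aromatic

The CH2 position has four σ bonds — the tetrahedral CH₂ carbon is sp³ and has no p orbital in the ring π system — so the cyclic conjugation is interrupted.
A ring that is not fully conjugated cannot be aromatic or antiaromatic regardless of its π-electron count.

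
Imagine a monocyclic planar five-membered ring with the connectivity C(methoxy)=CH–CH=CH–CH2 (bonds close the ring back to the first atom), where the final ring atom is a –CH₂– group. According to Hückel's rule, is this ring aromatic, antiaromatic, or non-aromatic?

Non-aromatic

At the CH2 position, the tetrahedral CH₂ carbon is sp³ and has no p orbital in the ring π system; the ring's p-orbital overlap is broken there.
Without a continuous loop of overlapping p orbitals the Hückel electron count never comes into play.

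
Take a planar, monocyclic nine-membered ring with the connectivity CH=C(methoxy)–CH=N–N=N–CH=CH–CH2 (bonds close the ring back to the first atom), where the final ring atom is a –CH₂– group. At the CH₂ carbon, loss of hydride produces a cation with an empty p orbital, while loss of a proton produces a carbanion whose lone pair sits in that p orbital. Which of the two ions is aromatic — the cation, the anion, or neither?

Once that carbon is sp², every ring atom has a p orbital and both ions are fully conjugated.
Cation: 4 × 2 + 0 = 8 π electrons → 4(2), antiaromatic.
Anion: 4 × 2 + 2 = 10 π electrons → 4(2)+2, aromatic.

The anion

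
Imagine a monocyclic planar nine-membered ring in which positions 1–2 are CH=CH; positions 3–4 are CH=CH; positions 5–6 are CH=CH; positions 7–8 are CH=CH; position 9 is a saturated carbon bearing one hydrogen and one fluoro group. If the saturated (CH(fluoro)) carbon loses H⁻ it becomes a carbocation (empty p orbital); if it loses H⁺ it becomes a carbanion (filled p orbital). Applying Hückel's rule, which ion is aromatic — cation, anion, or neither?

Both ions have a continuous loop of p orbitals — each ring atom is sp².
Cation: 4 × 2 + 0 = 8 π electrons → 4(2), antiaromatic.
Anion: 4 × 2 + 2 = 10 π electrons → 4(2)+2, aromatic.

The anion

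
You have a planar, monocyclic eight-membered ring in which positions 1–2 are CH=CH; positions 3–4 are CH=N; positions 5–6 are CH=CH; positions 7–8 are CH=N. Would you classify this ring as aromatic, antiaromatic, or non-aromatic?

All ring atoms are sp² and supply a p orbital to the ring (the double-bond atoms are sp², each contributing one p electron; the doubly-bonded nitrogens are pyridine-type — their lone pairs lie in the ring plane, leaving one electron in the p orbital); the conjugation is uninterrupted.
Adding the contributions, 4 × 2 = 8 from the 4 double-bond units.
A 4n π count (8, n = 2) in a planar conjugated ring means antiaromatic.

Antiaromatic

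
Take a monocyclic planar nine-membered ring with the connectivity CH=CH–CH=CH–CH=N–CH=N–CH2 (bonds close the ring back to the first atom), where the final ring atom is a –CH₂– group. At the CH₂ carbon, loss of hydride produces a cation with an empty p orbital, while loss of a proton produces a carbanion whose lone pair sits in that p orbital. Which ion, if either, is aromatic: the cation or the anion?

The anion

In both ions every ring atom is sp² and contributes a p orbital, so both rings are fully conjugated.
Cation: 4 × 2 + 0 = 8 π electrons → 4(2), antiaromatic.
Anion: 4 × 2 + 2 = 10 π electrons → 4(2)+2, aromatic.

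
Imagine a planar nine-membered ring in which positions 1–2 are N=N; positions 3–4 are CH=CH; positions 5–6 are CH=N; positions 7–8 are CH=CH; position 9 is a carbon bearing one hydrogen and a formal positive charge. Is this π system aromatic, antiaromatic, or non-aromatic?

Every ring atom contributes a p orbital perpendicular to the ring (the double-bond atoms are sp², each contributing one p electron; each sp² =N– keeps its lone pair in-plane and puts one electron into the π system; the carbocation has an empty p orbital), so the π system is cyclic and fully conjugated.
Adding the contributions, 4 × 2 = 8 from the double-bond units + 0 from the CH(+) atom = 8.
With 8 = 4·2 π electrons, Hückel's rule classifies the planar ring as antiaromatic.

Antiaromatic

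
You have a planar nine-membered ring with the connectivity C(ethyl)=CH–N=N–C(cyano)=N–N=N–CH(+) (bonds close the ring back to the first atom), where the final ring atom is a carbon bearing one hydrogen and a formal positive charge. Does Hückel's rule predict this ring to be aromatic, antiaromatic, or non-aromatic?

Every ring atom contributes a p orbital perpendicular to the ring (each doubly-bonded ring atom is sp² with one p-orbital electron; the doubly-bonded nitrogens are pyridine-type — their lone pairs lie in the ring plane, leaving one electron in the p orbital; the carbocation has an empty p orbital), so the π system is cyclic and fully conjugated.
π-electron count: 4 × 2 = 8 from the double-bond units + 0 from the CH(+) atom = 8.
8 is a 4n count (n = 2), so the planar conjugated ring is antiaromatic.

Antiaromatic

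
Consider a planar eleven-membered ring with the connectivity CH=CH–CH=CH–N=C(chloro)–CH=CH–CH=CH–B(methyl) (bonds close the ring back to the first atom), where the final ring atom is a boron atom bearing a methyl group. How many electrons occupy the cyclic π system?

The p orbitals form a continuous loop: every atom in a ring double bond is sp² and brings one electron to the p orbital; each =N– nitrogen is pyridine-type (lone pair in the sp² plane, one electron in the p orbital); the boron has an empty p orbital. The ring is fully conjugated.
Tallying contributions gives 5 × 2 = 10 from the double-bond units + 0 from the B(methyl) atom = 10.

10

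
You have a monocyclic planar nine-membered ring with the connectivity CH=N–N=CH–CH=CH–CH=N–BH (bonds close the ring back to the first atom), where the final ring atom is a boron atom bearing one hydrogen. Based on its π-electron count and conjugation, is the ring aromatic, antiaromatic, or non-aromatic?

Antiaromatic

Every ring atom contributes a p orbital perpendicular to the ring (the double-bond atoms are sp², each contributing one p electron; each sp² =N– keeps its lone pair in-plane and puts one electron into the π system; the boron has an empty p orbital), so the π system is cyclic and fully conjugated.
π-electron count: 4 × 2 = 8 from the double-bond units + 0 from the BH atom = 8.
8 = 4(2); a planar, fully conjugated 4n system is antiaromatic.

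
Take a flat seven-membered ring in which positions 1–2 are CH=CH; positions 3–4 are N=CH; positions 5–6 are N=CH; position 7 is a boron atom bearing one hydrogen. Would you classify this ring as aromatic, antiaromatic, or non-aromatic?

All ring atoms are sp² and supply a p orbital to the ring (every atom in a ring double bond is sp² and brings one electron to the p orbital; each =N– nitrogen is pyridine-type (lone pair in the sp² plane, one electron in the p orbital); the boron has an empty p orbital); the conjugation is uninterrupted.
Tallying contributions gives 3 × 2 = 6 from the double-bond units + 0 from the BH atom = 6.
Since 6 = 4·1 + 2, the ring meets the 4n+2 criterion.

Aromatic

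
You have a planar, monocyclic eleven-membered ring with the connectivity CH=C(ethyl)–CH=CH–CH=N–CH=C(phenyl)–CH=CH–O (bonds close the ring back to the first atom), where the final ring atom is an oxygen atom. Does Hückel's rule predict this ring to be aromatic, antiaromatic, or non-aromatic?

The p orbitals form a continuous loop: every atom in a ring double bond is sp² and brings one electron to the p orbital; each sp² =N– keeps its lone pair in-plane and puts one electron into the π system; the oxygen donates one lone pair from its p orbital. The ring is fully conjugated.
π-electron count: 5 × 2 = 10 from the double-bond units + 2 from the O atom = 12.
12 = 4(3); a planar, fully conjugated 4n system is antiaromatic.

Antiaromatic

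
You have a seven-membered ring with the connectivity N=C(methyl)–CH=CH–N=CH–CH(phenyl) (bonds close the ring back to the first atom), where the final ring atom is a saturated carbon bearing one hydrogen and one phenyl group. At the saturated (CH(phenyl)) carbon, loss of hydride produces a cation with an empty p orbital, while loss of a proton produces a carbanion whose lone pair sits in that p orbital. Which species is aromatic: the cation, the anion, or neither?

The cation

In both ions every ring atom is sp² and contributes a p orbital, so both rings are fully conjugated.
Cation: 3 × 2 + 0 = 6 π electrons → 4(1)+2, aromatic.
Anion: 3 × 2 + 2 = 8 π electrons → 4(2), antiaromatic.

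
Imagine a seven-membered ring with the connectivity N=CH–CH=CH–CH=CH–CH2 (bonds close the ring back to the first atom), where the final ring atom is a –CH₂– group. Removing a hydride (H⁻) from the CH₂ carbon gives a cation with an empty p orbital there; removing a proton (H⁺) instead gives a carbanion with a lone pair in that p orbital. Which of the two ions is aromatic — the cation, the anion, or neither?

In either ion the ring is fully conjugated: every atom, including the new sp² carbon, supplies a p orbital.
Cation: 3 × 2 + 0 = 6 π electrons → 4(1)+2, aromatic.
Anion: 3 × 2 + 2 = 8 π electrons → 4(2), antiaromatic.

The cation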